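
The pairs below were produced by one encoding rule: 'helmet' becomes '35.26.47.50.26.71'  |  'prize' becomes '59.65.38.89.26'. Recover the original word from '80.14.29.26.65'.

wafer

The formula is n = 3×(alphabet index, a=1) + 11.
Undoing it on 80.14.29.26.65: 80→(80−11)÷3=23=w, 14→(14−11)÷3=1=a, 29→(29−11)÷3=6=f, 26→(26−11)÷3=5=e, 65→(65−11)÷3=18=r.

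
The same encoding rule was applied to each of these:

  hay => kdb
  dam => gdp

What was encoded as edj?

Compare letters: h→k is +3, a→d is +3, y→b is +3 — a constant shift. This is a Caesar cipher with shift 3.
Undoing it on edj: e−3=b, d−3=a, j−3=g.

bag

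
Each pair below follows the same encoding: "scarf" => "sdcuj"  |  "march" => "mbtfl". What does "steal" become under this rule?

sugdp

In scarf: s→s is +0, c→d is +1, a→c is +2, r→u is +3 — the shift increases by 1 each position. Each letter shifts forward by its position index (0, 1, 2, …) — the shift grows by one for each successive letter.
On steal: s+0=s, t+1=u, e+2=g, a+3=d, l+4=p.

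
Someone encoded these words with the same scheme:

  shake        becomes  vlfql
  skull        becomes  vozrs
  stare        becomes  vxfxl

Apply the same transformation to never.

Letter i (0-indexed) is shifted by i+3, so successive shifts are 3, 4, 5, ….
Applying it to never: n+3=q, e+4=i, v+5=a, e+6=k, r+7=y.

qiaky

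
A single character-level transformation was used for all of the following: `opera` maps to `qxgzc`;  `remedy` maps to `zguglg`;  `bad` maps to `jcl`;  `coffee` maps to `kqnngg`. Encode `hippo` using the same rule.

The shift depends on letter class: consonant p→x is +8, but vowel o→q is +2. Vowels shift forward by 2 and consonants shift forward by 8.
Applying it to hippo: h(cons)+8=p, i(vowel)+2=k, p(cons)+8=x, p(cons)+8=x, o(vowel)+2=q.

pkxxq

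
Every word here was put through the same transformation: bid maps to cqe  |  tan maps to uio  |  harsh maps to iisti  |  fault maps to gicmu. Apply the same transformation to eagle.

The shift depends on letter class: consonant b→c is +1, but vowel i→q is +8. Vowels shift forward by 8 and consonants shift forward by 1.
On eagle: e(vowel)+8=m, a(vowel)+8=i, g(cons)+1=h, l(cons)+1=m, e(vowel)+8=m.

mihmm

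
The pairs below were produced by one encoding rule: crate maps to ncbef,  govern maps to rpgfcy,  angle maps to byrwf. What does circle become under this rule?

njcnwf

The shift depends on letter class: consonant c→n is +11, but vowel a→b is +1. The rule splits by letter class: vowels +1, consonants +11.
Applying it to circle: c(cons)+11=n, i(vowel)+1=j, r(cons)+11=c, c(cons)+11=n, l(cons)+11=w, e(vowel)+1=f.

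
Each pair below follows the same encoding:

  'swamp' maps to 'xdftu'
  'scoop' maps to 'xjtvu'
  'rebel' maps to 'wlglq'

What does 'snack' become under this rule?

Shifts by position in swamp: pos 0: s→x (+5), pos 1: w→d (+7), pos 2: a→f (+5), pos 3: m→t (+7) — repeating every 2. The shifts repeat in a cycle of length 2: positions 0,1,… shift by +5, +7, then the pattern repeats.
For snack: s+5=x, n+7=u, a+5=f, c+7=j, k+5=p.

xufjp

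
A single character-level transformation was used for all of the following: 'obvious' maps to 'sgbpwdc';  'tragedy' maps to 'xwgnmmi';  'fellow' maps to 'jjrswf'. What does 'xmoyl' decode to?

third

The shift increases by 1 at each position, starting from +4: 4, 5, 6, ….
Decoding xmoyl: x−4=t, m−5=h, o−6=i, y−7=r, l−8=d.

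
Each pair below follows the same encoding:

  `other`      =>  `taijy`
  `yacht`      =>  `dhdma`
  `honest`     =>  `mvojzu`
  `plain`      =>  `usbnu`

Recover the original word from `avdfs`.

Shifts by position in other: pos 0: o→t (+5), pos 1: t→a (+7), pos 2: h→i (+1), pos 3: e→j (+5), pos 4: r→y (+7) — repeating every 3. The shifts repeat in a cycle of length 3: positions 0,1,… shift by +5, +7, +1, then the pattern repeats.
Decoding avdfs: a−5=v, v−7=o, d−1=c, f−5=a, s−7=l.

vocal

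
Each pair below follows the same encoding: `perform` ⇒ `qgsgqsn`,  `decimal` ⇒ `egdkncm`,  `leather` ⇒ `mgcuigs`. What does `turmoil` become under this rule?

uwsnqkm

The shift depends on letter class: consonant p→q is +1, but vowel e→g is +2. The rule splits by letter class: vowels +2, consonants +1.
For turmoil: t(cons)+1=u, u(vowel)+2=w, r(cons)+1=s, m(cons)+1=n, o(vowel)+2=q, i(vowel)+2=k, l(cons)+1=m.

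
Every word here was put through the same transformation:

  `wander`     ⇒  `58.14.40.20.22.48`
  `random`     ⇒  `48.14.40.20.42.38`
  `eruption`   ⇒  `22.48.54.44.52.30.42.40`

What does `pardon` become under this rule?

w(#23)→58 and a(#1)→14: differences scale by 2, so n = 2·pos + 12. Each letter becomes 2×(its alphabet position, a=1..z=26) + 12.
For pardon: p=16→44, a=1→14, r=18→48, d=4→20, o=15→42, n=14→40.

44.14.48.20.42.40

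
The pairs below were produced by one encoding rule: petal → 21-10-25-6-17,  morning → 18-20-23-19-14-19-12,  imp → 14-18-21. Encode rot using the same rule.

23-20-25

p is letter #16 and maps to 21: an offset of 5. Each letter is replaced by its alphabet position (a=1..z=26) + 5.
For rot: r=18→23, o=15→20, t=20→25.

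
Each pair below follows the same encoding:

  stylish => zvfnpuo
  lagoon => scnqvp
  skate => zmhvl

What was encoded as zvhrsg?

Shifts by position in stylish: pos 0: s→z (+7), pos 1: t→v (+2), pos 2: y→f (+7), pos 3: l→n (+2) — repeating every 2. A repeating key of period 2 is used — shifts +7, +2 over and over.
Undoing it on zvhrsg: z−7=s, v−2=t, h−7=a, r−2=p, s−7=l, g−2=e.

staple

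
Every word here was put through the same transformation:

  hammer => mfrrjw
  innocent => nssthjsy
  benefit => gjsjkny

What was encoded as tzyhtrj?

outcome

Compare letters: h→m is +5, a→f is +5, m→r is +5 — a constant shift. Every letter moves 5 places later in the alphabet, wrapping around z→a.
Decoding tzyhtrj: t−5=o, z−5=u, y−5=t, h−5=c, t−5=o, r−5=m, j−5=e.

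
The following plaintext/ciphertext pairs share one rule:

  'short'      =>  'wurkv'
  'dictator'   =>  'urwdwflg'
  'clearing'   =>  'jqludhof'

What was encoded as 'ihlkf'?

The word is reversed, then every letter is shifted forward by 3.
Reversing it on ihlkf: shift back: i−3=f, h−3=e, l−3=i, k−3=h, f−3=c → feihc; then reverse → chief.

chief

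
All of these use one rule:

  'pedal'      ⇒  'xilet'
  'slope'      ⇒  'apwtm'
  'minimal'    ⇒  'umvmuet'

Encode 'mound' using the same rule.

Shifts by position in pedal: pos 0: p→x (+8), pos 1: e→i (+4), pos 2: d→l (+8), pos 3: a→e (+4) — repeating every 2. A repeating key of period 2 is used — shifts +8, +4 over and over.
On mound: m+8=u, o+4=s, u+8=c, n+4=r, d+8=l.

uscrl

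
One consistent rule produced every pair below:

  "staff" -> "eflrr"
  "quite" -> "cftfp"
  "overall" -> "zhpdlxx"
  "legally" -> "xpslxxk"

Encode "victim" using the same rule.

The shift depends on letter class: consonant s→e is +12, but vowel a→l is +11. Two shifts are in play — +11 for a/e/i/o/u, +12 for every other letter.
Applying it to victim: v(cons)+12=h, i(vowel)+11=t, c(cons)+12=o, t(cons)+12=f, i(vowel)+11=t, m(cons)+12=y.

htofty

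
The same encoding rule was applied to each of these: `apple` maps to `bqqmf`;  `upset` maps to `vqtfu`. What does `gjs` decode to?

fir

Compare letters: a→b is +1, p→q is +1, p→q is +1 — a constant shift. Every letter moves 1 place later in the alphabet, wrapping around z→a.
Reversing it on gjs: g−1=f, j−1=i, s−1=r.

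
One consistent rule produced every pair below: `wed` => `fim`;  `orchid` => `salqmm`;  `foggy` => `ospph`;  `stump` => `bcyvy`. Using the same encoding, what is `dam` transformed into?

The shift depends on letter class: consonant w→f is +9, but vowel e→i is +4. Two shifts are in play — +4 for a/e/i/o/u, +9 for every other letter.
For dam: d(cons)+9=m, a(vowel)+4=e, m(cons)+9=v.

mev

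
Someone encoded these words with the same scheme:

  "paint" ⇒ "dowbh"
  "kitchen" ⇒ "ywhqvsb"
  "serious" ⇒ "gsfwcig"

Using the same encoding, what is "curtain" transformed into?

Every letter moves 14 places later in the alphabet, wrapping around z→a.
Applying it to curtain: c+14=q, u+14=i, r+14=f, t+14=h, a+14=o, i+14=w, n+14=b.

qifhowb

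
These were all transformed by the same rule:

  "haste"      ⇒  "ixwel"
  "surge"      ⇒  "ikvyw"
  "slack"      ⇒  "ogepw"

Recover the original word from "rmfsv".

The output letters match the input read backwards, each shifted +4: haste reversed is etsah. Two steps: reverse the string, then apply a Caesar shift of +4.
Decoding rmfsv: shift back: r−4=n, m−4=i, f−4=b, s−4=o, v−4=r → nibor; then reverse → robin.

robin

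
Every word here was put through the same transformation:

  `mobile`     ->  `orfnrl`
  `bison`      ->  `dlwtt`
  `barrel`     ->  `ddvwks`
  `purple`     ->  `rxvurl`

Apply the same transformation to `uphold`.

In mobile: m→o is +2, o→r is +3, b→f is +4, i→n is +5 — the shift increases by 1 each position. Each letter shifts forward by (position + 2), i.e. 2, 3, 4, … — the shift grows by one for each successive letter.
For uphold: u+2=w, p+3=s, h+4=l, o+5=t, l+6=r, d+7=k.

wsltrk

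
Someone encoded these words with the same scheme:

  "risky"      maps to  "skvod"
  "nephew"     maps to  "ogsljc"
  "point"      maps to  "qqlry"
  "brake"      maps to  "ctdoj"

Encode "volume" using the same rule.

wqoyrk

In risky: r→s is +1, i→k is +2, s→v is +3, k→o is +4 — the shift increases by 1 each position. Letter i (0-indexed) is shifted by i+1, so successive shifts are 1, 2, 3, ….
On volume: v+1=w, o+2=q, l+3=o, u+4=y, m+5=r, e+6=k.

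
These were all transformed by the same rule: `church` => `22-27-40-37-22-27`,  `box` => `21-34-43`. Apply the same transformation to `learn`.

31-24-20-37-33

Letters become their 1-based position plus 19 (so a→20, b→21, …).
For learn: l=12→31, e=5→24, a=1→20, r=18→37, n=14→33.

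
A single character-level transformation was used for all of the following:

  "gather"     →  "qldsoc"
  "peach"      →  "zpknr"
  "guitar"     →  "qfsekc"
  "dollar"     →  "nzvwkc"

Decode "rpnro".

Shifts by position in gather: pos 0: g→q (+10), pos 1: a→l (+11), pos 2: t→d (+10), pos 3: h→s (+11) — repeating every 2. The shifts repeat in a cycle of length 2: positions 0,1,… shift by +10, +11, then the pattern repeats.
Undoing it on rpnro: r−10=h, p−11=e, n−10=d, r−11=g, o−10=e.

hedge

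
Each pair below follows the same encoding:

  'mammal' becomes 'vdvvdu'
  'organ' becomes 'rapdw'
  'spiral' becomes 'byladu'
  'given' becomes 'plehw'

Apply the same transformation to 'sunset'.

bxwbhc

Vowels shift forward by 3 and consonants shift forward by 9.
For sunset: s(cons)+9=b, u(vowel)+3=x, n(cons)+9=w, s(cons)+9=b, e(vowel)+3=h, t(cons)+9=c.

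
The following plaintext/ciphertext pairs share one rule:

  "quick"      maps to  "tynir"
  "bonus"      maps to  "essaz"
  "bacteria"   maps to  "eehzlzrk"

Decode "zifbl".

Each letter shifts forward by (position + 3), i.e. 3, 4, 5, … — the shift grows by one for each successive letter.
Reversing it on zifbl: z−3=w, i−4=e, f−5=a, b−6=v, l−7=e.

weave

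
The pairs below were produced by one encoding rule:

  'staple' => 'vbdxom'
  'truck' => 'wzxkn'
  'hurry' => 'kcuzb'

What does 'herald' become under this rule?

kmuiol

It's a Vigenère-style cipher with numeric key [3,8]: position i shifts by key[i mod 2].
On herald: h+3=k, e+8=m, r+3=u, a+8=i, l+3=o, d+8=l.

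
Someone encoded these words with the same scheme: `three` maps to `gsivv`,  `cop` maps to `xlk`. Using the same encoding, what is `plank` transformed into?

Each pair mirrors across the alphabet (t↔g, h↔s, r↔i): positions sum to 25. Each letter is replaced by its mirror in the alphabet: a↔z, b↔y, c↔x, and so on (the Atbash cipher).
For plank: p↔k, l↔o, a↔z, n↔m, k↔p.

kozmp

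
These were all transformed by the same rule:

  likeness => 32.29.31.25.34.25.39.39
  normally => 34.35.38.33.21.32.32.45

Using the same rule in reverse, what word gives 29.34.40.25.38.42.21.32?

interval

l is letter #12 and maps to 32: an offset of 20. Letters become their 1-based position plus 20 (so a→21, b→22, …).
Undoing it on 29.34.40.25.38.42.21.32: 29→(29−20)÷1=9=i, 34→(34−20)÷1=14=n, 40→(40−20)÷1=20=t, 25→(25−20)÷1=5=e, 38→(38−20)÷1=18=r, 42→(42−20)÷1=22=v, 21→(21−20)÷1=1=a, 32→(32−20)÷1=12=l.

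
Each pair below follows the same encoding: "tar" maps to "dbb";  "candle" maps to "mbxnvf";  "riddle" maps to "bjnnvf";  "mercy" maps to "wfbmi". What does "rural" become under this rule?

bvbbv

The shift depends on letter class: consonant t→d is +10, but vowel a→b is +1. The rule splits by letter class: vowels +1, consonants +10.
Applying it to rural: r(cons)+10=b, u(vowel)+1=v, r(cons)+10=b, a(vowel)+1=b, l(cons)+10=v.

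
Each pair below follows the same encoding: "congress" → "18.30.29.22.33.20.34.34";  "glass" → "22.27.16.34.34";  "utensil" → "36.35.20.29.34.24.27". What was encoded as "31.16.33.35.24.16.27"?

The number is (letter's place in the alphabet, a=1) + 15.
Reversing it on 31.16.33.35.24.16.27: 31→(31−15)÷1=16=p, 16→(16−15)÷1=1=a, 33→(33−15)÷1=18=r, 35→(35−15)÷1=20=t, 24→(24−15)÷1=9=i, 16→(16−15)÷1=1=a, 27→(27−15)÷1=12=l.

partial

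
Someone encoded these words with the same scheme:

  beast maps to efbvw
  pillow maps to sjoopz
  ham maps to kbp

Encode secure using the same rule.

vffvuf

The shift depends on letter class: consonant b→e is +3, but vowel e→f is +1. The rule splits by letter class: vowels +1, consonants +3.
Applying it to secure: s(cons)+3=v, e(vowel)+1=f, c(cons)+3=f, u(vowel)+1=v, r(cons)+3=u, e(vowel)+1=f.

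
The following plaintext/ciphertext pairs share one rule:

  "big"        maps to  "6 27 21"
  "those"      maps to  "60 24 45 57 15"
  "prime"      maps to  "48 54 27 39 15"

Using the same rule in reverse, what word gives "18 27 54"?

b(#2)→6 and i(#9)→27: differences scale by 3, so n = 3·pos + 0. Each letter becomes 3×(its alphabet position, a=1..z=26).
Decoding 18 27 54: 18→(18−0)÷3=6=f, 27→(27−0)÷3=9=i, 54→(54−0)÷3=18=r.

fir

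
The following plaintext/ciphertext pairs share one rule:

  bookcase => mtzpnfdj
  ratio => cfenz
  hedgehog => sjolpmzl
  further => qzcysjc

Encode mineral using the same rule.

xnyjcfw

Shifts by position in bookcase: pos 0: b→m (+11), pos 1: o→t (+5), pos 2: o→z (+11), pos 3: k→p (+5) — repeating every 2. It's a Vigenère-style cipher with numeric key [11,5]: position i shifts by key[i mod 2].
For mineral: m+11=x, i+5=n, n+11=y, e+5=j, r+11=c, a+5=f, l+11=w.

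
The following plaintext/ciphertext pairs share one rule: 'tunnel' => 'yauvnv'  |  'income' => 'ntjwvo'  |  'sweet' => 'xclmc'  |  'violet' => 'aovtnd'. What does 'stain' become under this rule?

The shift increases by 1 at each position, starting from +5: 5, 6, 7, ….
On stain: s+5=x, t+6=z, a+7=h, i+8=q, n+9=w.

xzhqw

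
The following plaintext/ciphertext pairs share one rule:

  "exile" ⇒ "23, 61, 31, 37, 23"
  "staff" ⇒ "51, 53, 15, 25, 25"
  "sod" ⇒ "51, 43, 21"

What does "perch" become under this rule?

45, 23, 49, 19, 29

The formula is n = 2×(alphabet index, a=1) + 13.
For perch: p=16→45, e=5→23, r=18→49, c=3→19, h=8→29.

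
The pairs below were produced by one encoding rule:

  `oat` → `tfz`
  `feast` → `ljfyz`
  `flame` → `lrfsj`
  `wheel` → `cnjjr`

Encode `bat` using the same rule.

hfz

The shift depends on letter class: consonant t→z is +6, but vowel o→t is +5. Vowels shift forward by 5 and consonants shift forward by 6.
For bat: b(cons)+6=h, a(vowel)+5=f, t(cons)+6=z.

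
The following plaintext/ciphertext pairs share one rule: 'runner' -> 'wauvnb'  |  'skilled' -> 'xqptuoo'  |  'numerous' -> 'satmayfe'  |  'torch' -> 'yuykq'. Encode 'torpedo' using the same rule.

yuyxnnz

In runner: r→w is +5, u→a is +6, n→u is +7, n→v is +8 — the shift increases by 1 each position. Each letter shifts forward by (position + 5), i.e. 5, 6, 7, … — the shift grows by one for each successive letter.
For torpedo: t+5=y, o+6=u, r+7=y, p+8=x, e+9=n, d+10=n, o+11=z.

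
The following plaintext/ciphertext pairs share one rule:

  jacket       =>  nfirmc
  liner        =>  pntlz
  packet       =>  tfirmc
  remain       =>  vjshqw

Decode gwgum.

In jacket: j→n is +4, a→f is +5, c→i is +6, k→r is +7 — the shift increases by 1 each position. Letter i (0-indexed) is shifted by i+4, so successive shifts are 4, 5, 6, ….
Undoing it on gwgum: g−4=c, w−5=r, g−6=a, u−7=n, m−8=e.

crane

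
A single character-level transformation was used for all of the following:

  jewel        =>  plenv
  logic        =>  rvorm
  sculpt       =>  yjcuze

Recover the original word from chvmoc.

wander

In jewel: j→p is +6, e→l is +7, w→e is +8, e→n is +9 — the shift increases by 1 each position. Letter i (0-indexed) is shifted by i+6, so successive shifts are 6, 7, 8, ….
Reversing it on chvmoc: c−6=w, h−7=a, v−8=n, m−9=d, o−10=e, c−11=r.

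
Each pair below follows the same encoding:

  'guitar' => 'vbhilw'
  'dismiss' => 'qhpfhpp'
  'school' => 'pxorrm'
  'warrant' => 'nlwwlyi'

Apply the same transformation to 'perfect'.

Treating letters as 0–25, the rule is x ↦ 19x + 11 (mod 26).
Applying it to perfect: p(15)→19·15+11≡10=k; e(4)→19·4+11≡9=j; r(17)→19·17+11≡22=w; f(5)→19·5+11≡2=c; e(4)→19·4+11≡9=j; c(2)→19·2+11≡23=x; t(19)→19·19+11≡8=i (all mod 26).

kjwcjxi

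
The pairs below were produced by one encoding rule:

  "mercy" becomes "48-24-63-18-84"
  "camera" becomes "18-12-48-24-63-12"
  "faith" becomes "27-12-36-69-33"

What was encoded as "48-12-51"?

m(#13)→48 and e(#5)→24: differences scale by 3, so n = 3·pos + 9. Each letter becomes 3×(its alphabet position, a=1..z=26) + 9.
Decoding 48-12-51: 48→(48−9)÷3=13=m, 12→(12−9)÷3=1=a, 51→(51−9)÷3=14=n.

man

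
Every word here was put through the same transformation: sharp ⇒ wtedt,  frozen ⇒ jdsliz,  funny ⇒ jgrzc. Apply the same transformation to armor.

Shifts by position in sharp: pos 0: s→w (+4), pos 1: h→t (+12), pos 2: a→e (+4), pos 3: r→d (+12) — repeating every 2. It's a Vigenère-style cipher with numeric key [4,12]: position i shifts by key[i mod 2].
For armor: a+4=e, r+12=d, m+4=q, o+12=a, r+4=v.

edqav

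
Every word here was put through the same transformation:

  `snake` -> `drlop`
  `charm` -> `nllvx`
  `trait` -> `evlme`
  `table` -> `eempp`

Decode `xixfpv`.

member

A repeating key of period 2 is used — shifts +11, +4 over and over.
Decoding xixfpv: x−11=m, i−4=e, x−11=m, f−4=b, p−11=e, v−4=r.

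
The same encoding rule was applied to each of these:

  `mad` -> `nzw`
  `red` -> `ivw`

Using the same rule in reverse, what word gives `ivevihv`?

reverse

Each pair mirrors across the alphabet (m↔n, a↔z, d↔w): positions sum to 25. Letters are reflected about the middle of the alphabet (position → 25−position): Atbash.
Decoding ivevihv: i↔r, v↔e, e↔v, v↔e, i↔r, h↔s, v↔e.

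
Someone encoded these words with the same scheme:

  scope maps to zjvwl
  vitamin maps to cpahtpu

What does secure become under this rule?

zljbyl

Compare letters: s→z is +7, c→j is +7, o→v is +7 — a constant shift. This is a Caesar cipher with shift 7.
On secure: s+7=z, e+7=l, c+7=j, u+7=b, r+7=y, e+7=l.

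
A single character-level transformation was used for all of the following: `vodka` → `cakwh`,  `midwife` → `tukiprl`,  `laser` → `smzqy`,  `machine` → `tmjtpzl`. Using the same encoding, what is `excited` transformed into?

A repeating key of period 2 is used — shifts +7, +12 over and over.
Applying it to excited: e+7=l, x+12=j, c+7=j, i+12=u, t+7=a, e+12=q, d+7=k.

ljjuaqk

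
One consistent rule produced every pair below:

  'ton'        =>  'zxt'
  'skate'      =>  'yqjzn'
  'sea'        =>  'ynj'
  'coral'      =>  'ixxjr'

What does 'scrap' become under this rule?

The rule splits by letter class: vowels +9, consonants +6.
Applying it to scrap: s(cons)+6=y, c(cons)+6=i, r(cons)+6=x, a(vowel)+9=j, p(cons)+6=v.

yixjv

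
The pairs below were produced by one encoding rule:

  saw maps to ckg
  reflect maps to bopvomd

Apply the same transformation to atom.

kdyw

Compare letters: s→c is +10, a→k is +10, w→g is +10 — a constant shift. This is a Caesar cipher with shift 10.
For atom: a+10=k, t+10=d, o+10=y, m+10=w.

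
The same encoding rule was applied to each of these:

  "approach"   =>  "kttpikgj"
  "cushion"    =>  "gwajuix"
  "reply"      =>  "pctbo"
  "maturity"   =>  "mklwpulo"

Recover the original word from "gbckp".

clear

Each letter's alphabet position (a=0..z=25) is mapped through 11·x+10 mod 26 — an affine cipher.
Undoing it on gbckp: g(6)→19·(6−10)≡2=c; b(1)→19·(1−10)≡11=l; c(2)→19·(2−10)≡4=e; k(10)→19·(10−10)≡0=a; p(15)→19·(15−10)≡17=r (all mod 26).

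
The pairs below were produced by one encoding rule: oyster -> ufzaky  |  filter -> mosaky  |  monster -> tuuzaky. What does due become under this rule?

kak

Vowels shift forward by 6 and consonants shift forward by 7.
Applying it to due: d(cons)+7=k, u(vowel)+6=a, e(vowel)+6=k.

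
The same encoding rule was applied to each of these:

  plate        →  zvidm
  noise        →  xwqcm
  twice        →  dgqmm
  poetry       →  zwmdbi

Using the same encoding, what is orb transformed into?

The shift depends on letter class: consonant p→z is +10, but vowel a→i is +8. Two shifts are in play — +8 for a/e/i/o/u, +10 for every other letter.
On orb: o(vowel)+8=w, r(cons)+10=b, b(cons)+10=l.

wbl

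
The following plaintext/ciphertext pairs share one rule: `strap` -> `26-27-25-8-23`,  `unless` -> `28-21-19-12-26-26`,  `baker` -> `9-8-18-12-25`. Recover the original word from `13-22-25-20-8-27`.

format

s is letter #19 and maps to 26: an offset of 7. Letters become their 1-based position plus 7 (so a→8, b→9, …).
Reversing it on 13-22-25-20-8-27: 13→(13−7)÷1=6=f, 22→(22−7)÷1=15=o, 25→(25−7)÷1=18=r, 20→(20−7)÷1=13=m, 8→(8−7)÷1=1=a, 27→(27−7)÷1=20=t.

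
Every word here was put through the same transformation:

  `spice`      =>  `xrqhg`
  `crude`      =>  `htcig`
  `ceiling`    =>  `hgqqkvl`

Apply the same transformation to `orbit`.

Shifts by position in spice: pos 0: s→x (+5), pos 1: p→r (+2), pos 2: i→q (+8), pos 3: c→h (+5), pos 4: e→g (+2) — repeating every 3. A repeating key of period 3 is used — shifts +5, +2, +8 over and over.
On orbit: o+5=t, r+2=t, b+8=j, i+5=n, t+2=v.

ttjnv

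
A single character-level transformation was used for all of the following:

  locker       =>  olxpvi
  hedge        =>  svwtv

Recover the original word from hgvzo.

Each pair mirrors across the alphabet (l↔o, o↔l, c↔x): positions sum to 25. Each letter is replaced by its mirror in the alphabet: a↔z, b↔y, c↔x, and so on (the Atbash cipher).
Reversing it on hgvzo: h↔s, g↔t, v↔e, z↔a, o↔l.

steal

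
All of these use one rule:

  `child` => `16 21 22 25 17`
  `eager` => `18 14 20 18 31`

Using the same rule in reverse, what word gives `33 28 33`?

c is letter #3 and maps to 16: an offset of 13. Each letter is replaced by its alphabet position (a=1..z=26) + 13.
Reversing it on 33 28 33: 33→(33−13)÷1=20=t, 28→(28−13)÷1=15=o, 33→(33−13)÷1=20=t.

tot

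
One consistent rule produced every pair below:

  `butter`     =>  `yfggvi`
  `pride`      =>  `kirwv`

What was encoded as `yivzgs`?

Each pair mirrors across the alphabet (b↔y, u↔f, t↔g): positions sum to 25. This is the alphabet-reversal cipher (Atbash): a becomes z, b becomes y, etc.
Decoding yivzgs: y↔b, i↔r, v↔e, z↔a, g↔t, s↔h.

breath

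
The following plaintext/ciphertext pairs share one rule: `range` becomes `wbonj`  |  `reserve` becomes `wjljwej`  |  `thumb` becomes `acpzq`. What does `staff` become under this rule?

Each letter's alphabet position (a=0..z=25) is mapped through 15·x+1 mod 26 — an affine cipher.
On staff: s(18)→15·18+1≡11=l; t(19)→15·19+1≡0=a; a(0)→15·0+1≡1=b; f(5)→15·5+1≡24=y; f(5)→15·5+1≡24=y (all mod 26).

labyy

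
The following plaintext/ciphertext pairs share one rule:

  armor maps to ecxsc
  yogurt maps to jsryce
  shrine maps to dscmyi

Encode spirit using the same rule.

damcme

Two shifts are in play — +4 for a/e/i/o/u, +11 for every other letter.
On spirit: s(cons)+11=d, p(cons)+11=a, i(vowel)+4=m, r(cons)+11=c, i(vowel)+4=m, t(cons)+11=e.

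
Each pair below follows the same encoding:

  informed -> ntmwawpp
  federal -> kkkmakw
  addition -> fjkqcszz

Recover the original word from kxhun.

frame

In informed: i→n is +5, n→t is +6, f→m is +7, o→w is +8 — the shift increases by 1 each position. Each letter shifts forward by (position + 5), i.e. 5, 6, 7, … — the shift grows by one for each successive letter.
Reversing it on kxhun: k−5=f, x−6=r, h−7=a, u−8=m, n−9=e.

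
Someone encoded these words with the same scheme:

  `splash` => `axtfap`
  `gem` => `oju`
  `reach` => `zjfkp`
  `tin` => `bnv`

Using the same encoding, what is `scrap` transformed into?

The shift depends on letter class: consonant s→a is +8, but vowel a→f is +5. The rule splits by letter class: vowels +5, consonants +8.
For scrap: s(cons)+8=a, c(cons)+8=k, r(cons)+8=z, a(vowel)+5=f, p(cons)+8=x.

akzfx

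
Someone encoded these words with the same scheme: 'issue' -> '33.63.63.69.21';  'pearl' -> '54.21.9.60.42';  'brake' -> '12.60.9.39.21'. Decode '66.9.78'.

tax

With a=1..z=26, the number is 3·pos + 6.
Decoding 66.9.78: 66→(66−6)÷3=20=t, 9→(9−6)÷3=1=a, 78→(78−6)÷3=24=x.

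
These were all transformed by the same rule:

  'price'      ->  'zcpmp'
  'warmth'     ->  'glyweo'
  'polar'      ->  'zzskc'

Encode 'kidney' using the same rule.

utkxpf

Shifts by position in price: pos 0: p→z (+10), pos 1: r→c (+11), pos 2: i→p (+7), pos 3: c→m (+10), pos 4: e→p (+11) — repeating every 3. A repeating key of period 3 is used — shifts +10, +11, +7 over and over.
Applying it to kidney: k+10=u, i+11=t, d+7=k, n+10=x, e+11=p, y+7=f.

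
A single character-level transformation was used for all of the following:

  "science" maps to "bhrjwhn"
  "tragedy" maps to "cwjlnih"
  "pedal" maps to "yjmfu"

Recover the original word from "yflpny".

packet

Shifts by position in science: pos 0: s→b (+9), pos 1: c→h (+5), pos 2: i→r (+9), pos 3: e→j (+5) — repeating every 2. The shifts repeat in a cycle of length 2: positions 0,1,… shift by +9, +5, then the pattern repeats.
Decoding yflpny: y−9=p, f−5=a, l−9=c, p−5=k, n−9=e, y−5=t.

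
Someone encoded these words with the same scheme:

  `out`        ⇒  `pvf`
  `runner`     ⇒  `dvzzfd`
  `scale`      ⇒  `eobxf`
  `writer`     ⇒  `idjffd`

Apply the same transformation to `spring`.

The shift depends on letter class: consonant t→f is +12, but vowel o→p is +1. Vowels shift forward by 1 and consonants shift forward by 12.
For spring: s(cons)+12=e, p(cons)+12=b, r(cons)+12=d, i(vowel)+1=j, n(cons)+12=z, g(cons)+12=s.

ebdjzs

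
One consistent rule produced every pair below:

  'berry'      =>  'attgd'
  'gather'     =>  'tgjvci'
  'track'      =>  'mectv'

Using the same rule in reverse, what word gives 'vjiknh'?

flight

The output letters match the input read backwards, each shifted +2: berry reversed is yrreb. Two steps: reverse the string, then apply a Caesar shift of +2.
Decoding vjiknh: shift back: v−2=t, j−2=h, i−2=g, k−2=i, n−2=l, h−2=f → thgilf; then reverse → flight.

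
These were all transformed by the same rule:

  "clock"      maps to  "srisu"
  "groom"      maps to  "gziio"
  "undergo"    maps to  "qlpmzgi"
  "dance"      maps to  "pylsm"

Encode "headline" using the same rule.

dmypralm

c(2)→s(18) and l(11)→r(17) fit y≡23x+24 (mod 26); the inverse of 23 mod 26 is 17. Treating letters as 0–25, the rule is x ↦ 23x + 24 (mod 26).
On headline: h(7)→23·7+24≡3=d; e(4)→23·4+24≡12=m; a(0)→23·0+24≡24=y; d(3)→23·3+24≡15=p; l(11)→23·11+24≡17=r; i(8)→23·8+24≡0=a; n(13)→23·13+24≡11=l; e(4)→23·4+24≡12=m (all mod 26).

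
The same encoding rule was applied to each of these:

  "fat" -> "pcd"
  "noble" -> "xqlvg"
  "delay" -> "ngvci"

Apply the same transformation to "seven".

The shift depends on letter class: consonant f→p is +10, but vowel a→c is +2. Two shifts are in play — +2 for a/e/i/o/u, +10 for every other letter.
On seven: s(cons)+10=c, e(vowel)+2=g, v(cons)+10=f, e(vowel)+2=g, n(cons)+10=x.

cgfgx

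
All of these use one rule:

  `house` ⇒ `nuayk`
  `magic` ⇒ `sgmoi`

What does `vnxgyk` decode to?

Compare letters: h→n is +6, o→u is +6, u→a is +6 — a constant shift. Each letter is shifted forward by 6 in the alphabet (a Caesar shift of +6).
Decoding vnxgyk: v−6=p, n−6=h, x−6=r, g−6=a, y−6=s, k−6=e.

phrase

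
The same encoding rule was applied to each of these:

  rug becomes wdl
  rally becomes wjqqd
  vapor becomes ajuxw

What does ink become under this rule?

rsp

The shift depends on letter class: consonant r→w is +5, but vowel u→d is +9. Vowels shift forward by 9 and consonants shift forward by 5.
For ink: i(vowel)+9=r, n(cons)+5=s, k(cons)+5=p.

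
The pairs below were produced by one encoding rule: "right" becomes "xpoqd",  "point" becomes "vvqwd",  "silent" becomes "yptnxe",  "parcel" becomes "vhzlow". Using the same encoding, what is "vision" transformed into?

bparyy

Each letter shifts forward by (position + 6), i.e. 6, 7, 8, … — the shift grows by one for each successive letter.
Applying it to vision: v+6=b, i+7=p, s+8=a, i+9=r, o+10=y, n+11=y.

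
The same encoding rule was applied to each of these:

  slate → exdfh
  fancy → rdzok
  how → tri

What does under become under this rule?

The shift depends on letter class: consonant s→e is +12, but vowel a→d is +3. Vowels shift forward by 3 and consonants shift forward by 12.
On under: u(vowel)+3=x, n(cons)+12=z, d(cons)+12=p, e(vowel)+3=h, r(cons)+12=d.

xzphd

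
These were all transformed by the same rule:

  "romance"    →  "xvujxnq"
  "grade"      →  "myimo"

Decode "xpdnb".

river

Each letter shifts forward by (position + 6), i.e. 6, 7, 8, … — the shift grows by one for each successive letter.
Decoding xpdnb: x−6=r, p−7=i, d−8=v, n−9=e, b−10=r.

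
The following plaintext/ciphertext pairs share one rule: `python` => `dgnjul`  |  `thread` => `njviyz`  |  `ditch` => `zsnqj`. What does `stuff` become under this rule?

p(15)→d(3) and y(24)→g(6) fit y≡9x+24 (mod 26); the inverse of 9 mod 26 is 3. Treating letters as 0–25, the rule is x ↦ 9x + 24 (mod 26).
On stuff: s(18)→9·18+24≡4=e; t(19)→9·19+24≡13=n; u(20)→9·20+24≡22=w; f(5)→9·5+24≡17=r; f(5)→9·5+24≡17=r (all mod 26).

enwrr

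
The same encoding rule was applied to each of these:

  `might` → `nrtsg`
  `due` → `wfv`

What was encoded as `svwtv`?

hedge

Each pair mirrors across the alphabet (m↔n, i↔r, g↔t): positions sum to 25. Letters are reflected about the middle of the alphabet (position → 25−position): Atbash.
Reversing it on svwtv: s↔h, v↔e, w↔d, t↔g, v↔e.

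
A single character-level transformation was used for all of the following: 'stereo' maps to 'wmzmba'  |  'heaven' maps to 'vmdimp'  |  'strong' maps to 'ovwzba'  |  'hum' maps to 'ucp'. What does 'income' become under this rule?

The output letters match the input read backwards, each shifted +8: stereo reversed is oerets. The word is reversed, then every letter is shifted forward by 8.
Applying it to income: reverse → emocni; then shift: e+8=m, m+8=u, o+8=w, c+8=k, n+8=v, i+8=q.

muwkvq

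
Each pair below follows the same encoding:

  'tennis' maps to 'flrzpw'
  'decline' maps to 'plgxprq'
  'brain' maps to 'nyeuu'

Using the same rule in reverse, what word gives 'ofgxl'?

cycle

Shifts by position in tennis: pos 0: t→f (+12), pos 1: e→l (+7), pos 2: n→r (+4), pos 3: n→z (+12), pos 4: i→p (+7), pos 5: s→w (+4) — repeating every 3. The shifts repeat in a cycle of length 3: positions 0,1,… shift by +12, +7, +4, then the pattern repeats.
Undoing it on ofgxl: o−12=c, f−7=y, g−4=c, x−12=l, l−7=e.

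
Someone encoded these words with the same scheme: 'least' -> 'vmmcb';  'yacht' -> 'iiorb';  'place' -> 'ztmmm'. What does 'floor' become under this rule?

ptayz

It's a Vigenère-style cipher with numeric key [10,8,12]: position i shifts by key[i mod 3].
For floor: f+10=p, l+8=t, o+12=a, o+10=y, r+8=z.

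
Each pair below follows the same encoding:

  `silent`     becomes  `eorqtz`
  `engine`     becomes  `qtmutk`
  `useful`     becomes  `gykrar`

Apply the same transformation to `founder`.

Shifts by position in silent: pos 0: s→e (+12), pos 1: i→o (+6), pos 2: l→r (+6), pos 3: e→q (+12), pos 4: n→t (+6), pos 5: t→z (+6) — repeating every 3. A repeating key of period 3 is used — shifts +12, +6, +6 over and over.
For founder: f+12=r, o+6=u, u+6=a, n+12=z, d+6=j, e+6=k, r+12=d.

ruazjkd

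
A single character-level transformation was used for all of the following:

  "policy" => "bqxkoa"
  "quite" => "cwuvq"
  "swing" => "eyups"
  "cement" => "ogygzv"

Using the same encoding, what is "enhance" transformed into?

qptczeq

Shifts by position in policy: pos 0: p→b (+12), pos 1: o→q (+2), pos 2: l→x (+12), pos 3: i→k (+2) — repeating every 2. It's a Vigenère-style cipher with numeric key [12,2]: position i shifts by key[i mod 2].
On enhance: e+12=q, n+2=p, h+12=t, a+2=c, n+12=z, c+2=e, e+12=q.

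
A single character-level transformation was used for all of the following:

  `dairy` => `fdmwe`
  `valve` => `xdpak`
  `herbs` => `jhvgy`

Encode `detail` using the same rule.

fhxfos

In dairy: d→f is +2, a→d is +3, i→m is +4, r→w is +5 — the shift increases by 1 each position. Letter i (0-indexed) is shifted by i+2, so successive shifts are 2, 3, 4, ….
Applying it to detail: d+2=f, e+3=h, t+4=x, a+5=f, i+6=o, l+7=s.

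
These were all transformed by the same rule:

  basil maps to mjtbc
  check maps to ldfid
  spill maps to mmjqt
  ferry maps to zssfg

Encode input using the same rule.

uvqoj

The output letters match the input read backwards, each shifted +1: basil reversed is lisab. Two steps: reverse the string, then apply a Caesar shift of +1.
On input: reverse → tupni; then shift: t+1=u, u+1=v, p+1=q, n+1=o, i+1=j.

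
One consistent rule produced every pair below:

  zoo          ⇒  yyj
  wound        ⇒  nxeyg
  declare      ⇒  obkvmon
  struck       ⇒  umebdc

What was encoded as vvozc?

spell

Two steps: reverse the string, then apply a Caesar shift of +10.
Decoding vvozc: shift back: v−10=l, v−10=l, o−10=e, z−10=p, c−10=s → lleps; then reverse → spell.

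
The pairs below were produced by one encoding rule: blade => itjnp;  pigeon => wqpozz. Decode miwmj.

Letter i (0-indexed) is shifted by i+7, so successive shifts are 7, 8, 9, ….
Undoing it on miwmj: m−7=f, i−8=a, w−9=n, m−10=c, j−11=y.

fancy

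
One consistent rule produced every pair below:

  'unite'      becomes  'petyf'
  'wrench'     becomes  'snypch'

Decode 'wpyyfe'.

tunnel

Two steps: reverse the string, then apply a Caesar shift of +11.
Reversing it on wpyyfe: shift back: w−11=l, p−11=e, y−11=n, y−11=n, f−11=u, e−11=t → lennut; then reverse → tunnel.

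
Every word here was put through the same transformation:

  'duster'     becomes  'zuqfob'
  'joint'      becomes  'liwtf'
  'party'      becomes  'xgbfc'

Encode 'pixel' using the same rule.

d(3)→z(25) and u(20)→u(20) fit y≡15x+6 (mod 26); the inverse of 15 mod 26 is 7. Each letter's alphabet position (a=0..z=25) is mapped through 15·x+6 mod 26 — an affine cipher.
Applying it to pixel: p(15)→15·15+6≡23=x; i(8)→15·8+6≡22=w; x(23)→15·23+6≡13=n; e(4)→15·4+6≡14=o; l(11)→15·11+6≡15=p (all mod 26).

xwnop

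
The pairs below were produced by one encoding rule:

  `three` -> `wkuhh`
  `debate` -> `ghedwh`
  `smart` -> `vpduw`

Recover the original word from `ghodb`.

Compare letters: t→w is +3, h→k is +3, r→u is +3 — a constant shift. Each letter is shifted forward by 3 in the alphabet (a Caesar shift of +3).
Decoding ghodb: g−3=d, h−3=e, o−3=l, d−3=a, b−3=y.

delay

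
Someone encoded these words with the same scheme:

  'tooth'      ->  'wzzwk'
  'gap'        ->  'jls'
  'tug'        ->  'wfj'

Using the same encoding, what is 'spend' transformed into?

vspqg

Vowels shift forward by 11 and consonants shift forward by 3.
For spend: s(cons)+3=v, p(cons)+3=s, e(vowel)+11=p, n(cons)+3=q, d(cons)+3=g.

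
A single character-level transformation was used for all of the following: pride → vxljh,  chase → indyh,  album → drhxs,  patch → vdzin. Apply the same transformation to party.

The shift depends on letter class: consonant p→v is +6, but vowel i→l is +3. Two shifts are in play — +3 for a/e/i/o/u, +6 for every other letter.
For party: p(cons)+6=v, a(vowel)+3=d, r(cons)+6=x, t(cons)+6=z, y(cons)+6=e.

vdxze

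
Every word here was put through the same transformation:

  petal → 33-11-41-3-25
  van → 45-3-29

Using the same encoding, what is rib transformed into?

37-19-5

p(#16)→33 and e(#5)→11: differences scale by 2, so n = 2·pos + 1. With a=1..z=26, the number is 2·pos + 1.
On rib: r=18→37, i=9→19, b=2→5.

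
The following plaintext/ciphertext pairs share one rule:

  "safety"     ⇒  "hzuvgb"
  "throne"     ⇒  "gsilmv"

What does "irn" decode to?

rim

Each pair mirrors across the alphabet (s↔h, a↔z, f↔u): positions sum to 25. Each letter is replaced by its mirror in the alphabet: a↔z, b↔y, c↔x, and so on (the Atbash cipher).
Undoing it on irn: i↔r, r↔i, n↔m.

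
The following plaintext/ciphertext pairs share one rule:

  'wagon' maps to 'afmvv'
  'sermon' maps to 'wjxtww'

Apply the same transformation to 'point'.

Letter i (0-indexed) is shifted by i+4, so successive shifts are 4, 5, 6, ….
On point: p+4=t, o+5=t, i+6=o, n+7=u, t+8=b.

ttoub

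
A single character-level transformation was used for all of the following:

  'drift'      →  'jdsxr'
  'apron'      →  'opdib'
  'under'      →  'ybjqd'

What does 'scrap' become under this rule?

kcdop

d(3)→j(9) and r(17)→d(3) fit y≡7x+14 (mod 26); the inverse of 7 mod 26 is 15. Treating letters as 0–25, the rule is x ↦ 7x + 14 (mod 26).
On scrap: s(18)→7·18+14≡10=k; c(2)→7·2+14≡2=c; r(17)→7·17+14≡3=d; a(0)→7·0+14≡14=o; p(15)→7·15+14≡15=p (all mod 26).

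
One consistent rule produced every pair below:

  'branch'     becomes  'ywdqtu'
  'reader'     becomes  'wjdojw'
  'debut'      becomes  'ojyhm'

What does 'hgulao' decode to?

uphold

b(1)→y(24) and r(17)→w(22) fit y≡21x+3 (mod 26); the inverse of 21 mod 26 is 5. Each letter's alphabet position (a=0..z=25) is mapped through 21·x+3 mod 26 — an affine cipher.
Undoing it on hgulao: h(7)→5·(7−3)≡20=u; g(6)→5·(6−3)≡15=p; u(20)→5·(20−3)≡7=h; l(11)→5·(11−3)≡14=o; a(0)→5·(0−3)≡11=l; o(14)→5·(14−3)≡3=d (all mod 26).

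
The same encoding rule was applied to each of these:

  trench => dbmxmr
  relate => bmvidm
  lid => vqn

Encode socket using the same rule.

Vowels shift forward by 8 and consonants shift forward by 10.
On socket: s(cons)+10=c, o(vowel)+8=w, c(cons)+10=m, k(cons)+10=u, e(vowel)+8=m, t(cons)+10=d.

cwmumd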